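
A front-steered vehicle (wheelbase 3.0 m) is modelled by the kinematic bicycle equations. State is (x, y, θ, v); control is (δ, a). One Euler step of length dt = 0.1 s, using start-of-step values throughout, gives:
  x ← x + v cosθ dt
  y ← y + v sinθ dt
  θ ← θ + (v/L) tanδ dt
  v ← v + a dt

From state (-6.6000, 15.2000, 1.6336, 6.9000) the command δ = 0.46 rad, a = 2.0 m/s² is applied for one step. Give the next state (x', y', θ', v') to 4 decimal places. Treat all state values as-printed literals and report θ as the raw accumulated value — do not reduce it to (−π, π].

(-6.6433, 15.8886, 1.7476, 7.1000)

x' = -6.6000 + 6.9000·cos(1.6336)·0.1 = -6.6433
y' = 15.2000 + 6.9000·sin(1.6336)·0.1 = 15.8886
θ' = 1.6336 + (6.9000/3.0)·tan(0.46)·0.1 = 1.7476
v' = 6.9000 + 2.0000·0.1 = 7.1000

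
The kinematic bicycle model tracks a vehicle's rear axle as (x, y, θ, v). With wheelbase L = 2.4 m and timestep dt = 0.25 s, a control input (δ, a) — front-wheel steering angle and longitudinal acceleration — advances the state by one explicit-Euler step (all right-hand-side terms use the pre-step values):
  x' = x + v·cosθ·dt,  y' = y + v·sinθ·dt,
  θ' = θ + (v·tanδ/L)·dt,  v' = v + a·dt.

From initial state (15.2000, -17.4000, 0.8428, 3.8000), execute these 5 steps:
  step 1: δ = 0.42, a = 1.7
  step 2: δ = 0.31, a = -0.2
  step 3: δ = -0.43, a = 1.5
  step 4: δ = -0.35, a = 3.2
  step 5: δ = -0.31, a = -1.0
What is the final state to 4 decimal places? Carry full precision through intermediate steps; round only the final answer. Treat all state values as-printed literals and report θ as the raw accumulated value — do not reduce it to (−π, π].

after step 1 (δ=0.42, a=1.7): (15.832106, -16.690816, 1.019568, 4.225000)
after step 2 (δ=0.31, a=-0.2): (16.385300, -15.791016, 1.160546, 4.175000)
after step 3 (δ=-0.43, a=1.5): (16.801589, -14.833875, 0.961093, 4.550000)
after step 4 (δ=-0.35, a=3.2): (17.452948, -13.901332, 0.788085, 5.350000)
after step 5 (δ=-0.31, a=-1.0): (18.396159, -12.953039, 0.609569, 5.100000)

(18.3962, -12.9530, 0.6096, 5.1000)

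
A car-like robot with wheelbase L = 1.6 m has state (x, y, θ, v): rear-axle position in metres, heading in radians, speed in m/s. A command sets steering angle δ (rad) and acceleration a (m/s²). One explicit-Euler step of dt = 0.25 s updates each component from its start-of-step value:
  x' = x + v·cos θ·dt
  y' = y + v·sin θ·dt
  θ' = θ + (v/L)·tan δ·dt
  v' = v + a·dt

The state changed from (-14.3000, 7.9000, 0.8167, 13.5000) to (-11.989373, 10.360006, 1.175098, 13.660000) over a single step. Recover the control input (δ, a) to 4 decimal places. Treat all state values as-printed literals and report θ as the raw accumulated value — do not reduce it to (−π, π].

δ = 0.1683, a = 0.6400

a = (v'−v)/dt = (0.160000)/0.25 = 0.6400
Δθ = θ'−θ = 0.358398;  (v·dt/L) = 13.5000·0.25/1.6 = 2.109375
tan δ = Δθ·L/(v·dt) = 0.169907  →  δ = 0.1683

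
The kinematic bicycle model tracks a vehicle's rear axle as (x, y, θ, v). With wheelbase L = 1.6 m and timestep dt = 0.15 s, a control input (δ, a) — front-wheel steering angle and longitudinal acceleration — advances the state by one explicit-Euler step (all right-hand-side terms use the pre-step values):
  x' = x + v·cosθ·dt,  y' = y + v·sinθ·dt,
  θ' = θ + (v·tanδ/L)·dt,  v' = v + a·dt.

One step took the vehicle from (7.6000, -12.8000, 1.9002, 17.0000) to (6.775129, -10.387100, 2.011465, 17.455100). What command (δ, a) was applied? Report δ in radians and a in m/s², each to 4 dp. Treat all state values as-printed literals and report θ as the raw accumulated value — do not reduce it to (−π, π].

a = (v'−v)/dt = (0.455100)/0.15 = 3.0340
Δθ = θ'−θ = 0.111265;  (v·dt/L) = 17.0000·0.15/1.6 = 1.593750
tan δ = Δθ·L/(v·dt) = 0.069813  →  δ = 0.0697

δ = 0.0697, a = 3.0340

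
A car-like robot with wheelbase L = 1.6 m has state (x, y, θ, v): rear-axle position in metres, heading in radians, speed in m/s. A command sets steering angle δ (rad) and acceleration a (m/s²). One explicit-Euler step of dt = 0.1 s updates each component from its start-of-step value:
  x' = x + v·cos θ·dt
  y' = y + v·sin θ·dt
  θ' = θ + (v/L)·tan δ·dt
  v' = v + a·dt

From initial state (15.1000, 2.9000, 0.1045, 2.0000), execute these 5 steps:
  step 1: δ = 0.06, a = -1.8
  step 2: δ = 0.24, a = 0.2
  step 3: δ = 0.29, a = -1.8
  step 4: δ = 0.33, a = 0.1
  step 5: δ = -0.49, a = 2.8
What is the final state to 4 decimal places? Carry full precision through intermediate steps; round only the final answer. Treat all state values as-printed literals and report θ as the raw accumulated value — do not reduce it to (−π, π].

after step 1 (δ=0.06, a=-1.8): (15.298909, 2.920862, 0.112009, 1.820000)
after step 2 (δ=0.24, a=0.2): (15.479768, 2.941205, 0.139846, 1.840000)
after step 3 (δ=0.29, a=-1.8): (15.661972, 2.966853, 0.174163, 1.660000)
after step 4 (δ=0.33, a=0.1): (15.825461, 2.995618, 0.209700, 1.670000)
after step 5 (δ=-0.49, a=2.8): (15.988803, 3.030382, 0.154028, 1.950000)

(15.9888, 3.0304, 0.1540, 1.9500)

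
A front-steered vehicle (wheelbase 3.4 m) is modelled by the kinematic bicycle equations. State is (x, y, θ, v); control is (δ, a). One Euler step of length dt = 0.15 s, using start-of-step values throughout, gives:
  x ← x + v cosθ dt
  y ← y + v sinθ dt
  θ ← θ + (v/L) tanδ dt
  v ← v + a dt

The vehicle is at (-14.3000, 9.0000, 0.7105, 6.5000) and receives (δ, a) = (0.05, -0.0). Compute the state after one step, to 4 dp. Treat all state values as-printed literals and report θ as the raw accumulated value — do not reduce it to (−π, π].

x' = -14.3000 + 6.5000·cos(0.7105)·0.15 = -13.5609
y' = 9.0000 + 6.5000·sin(0.7105)·0.15 = 9.6359
θ' = 0.7105 + (6.5000/3.4)·tan(0.05)·0.15 = 0.7249
v' = 6.5000 + 0.0000·0.15 = 6.5000

(-13.5609, 9.6359, 0.7249, 6.5000)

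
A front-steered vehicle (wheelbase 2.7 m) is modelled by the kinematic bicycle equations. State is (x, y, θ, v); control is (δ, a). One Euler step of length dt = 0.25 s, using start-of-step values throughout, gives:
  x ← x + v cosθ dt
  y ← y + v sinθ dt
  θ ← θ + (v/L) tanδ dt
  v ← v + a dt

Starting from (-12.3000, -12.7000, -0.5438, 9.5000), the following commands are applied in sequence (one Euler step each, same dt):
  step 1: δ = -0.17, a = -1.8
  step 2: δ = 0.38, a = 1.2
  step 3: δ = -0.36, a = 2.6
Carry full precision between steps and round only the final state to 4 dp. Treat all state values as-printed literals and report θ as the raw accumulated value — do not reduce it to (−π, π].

(-6.3420, -16.2010, -0.6860, 10.0000)

after step 1 (δ=-0.17, a=-1.8): (-10.267597, -13.928805, -0.694794, 9.050000)
after step 2 (δ=0.38, a=1.2): (-8.529577, -15.377320, -0.360101, 9.350000)
after step 3 (δ=-0.36, a=2.6): (-6.342002, -16.200983, -0.685969, 10.000000)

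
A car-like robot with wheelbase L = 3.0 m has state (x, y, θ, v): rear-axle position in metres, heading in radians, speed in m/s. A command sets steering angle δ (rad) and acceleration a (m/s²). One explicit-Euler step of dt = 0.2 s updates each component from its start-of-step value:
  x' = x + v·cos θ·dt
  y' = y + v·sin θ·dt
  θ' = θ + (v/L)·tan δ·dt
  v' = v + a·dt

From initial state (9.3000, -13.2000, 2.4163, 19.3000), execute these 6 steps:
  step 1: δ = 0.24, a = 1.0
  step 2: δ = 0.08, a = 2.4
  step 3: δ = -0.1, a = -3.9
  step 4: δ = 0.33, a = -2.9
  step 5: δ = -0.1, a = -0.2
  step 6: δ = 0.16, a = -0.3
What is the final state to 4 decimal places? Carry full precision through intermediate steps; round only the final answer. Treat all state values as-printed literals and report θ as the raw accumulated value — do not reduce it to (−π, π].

(-11.8597, -5.7716, 3.2155, 18.5200)

after step 1 (δ=0.24, a=1.0): (6.411541, -10.639452, 2.731169, 19.500000)
after step 2 (δ=0.08, a=2.4): (2.835429, -9.083360, 2.835391, 19.980000)
after step 3 (δ=-0.1, a=-3.9): (-0.974699, -7.878810, 2.701745, 19.200000)
after step 4 (δ=0.33, a=-2.9): (-4.449195, -6.243733, 3.140177, 18.620000)
after step 5 (δ=-0.1, a=-0.2): (-8.173191, -6.238462, 3.015629, 18.580000)
after step 6 (δ=0.16, a=-0.3): (-11.859749, -5.771617, 3.215524, 18.520000)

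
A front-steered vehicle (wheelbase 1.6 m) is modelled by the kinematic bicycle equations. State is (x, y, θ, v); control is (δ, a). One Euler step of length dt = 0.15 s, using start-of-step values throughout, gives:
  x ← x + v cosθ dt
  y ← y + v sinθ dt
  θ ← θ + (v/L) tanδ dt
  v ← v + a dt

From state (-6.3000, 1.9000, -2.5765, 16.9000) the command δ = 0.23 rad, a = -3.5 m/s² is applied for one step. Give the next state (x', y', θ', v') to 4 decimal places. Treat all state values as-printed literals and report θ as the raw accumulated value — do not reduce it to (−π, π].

x' = -6.3000 + 16.9000·cos(-2.5765)·0.15 = -8.4409
y' = 1.9000 + 16.9000·sin(-2.5765)·0.15 = 0.5425
θ' = -2.5765 + (16.9000/1.6)·tan(0.23)·0.15 = -2.2055
v' = 16.9000 − 3.5000·0.15 = 16.3750

(-8.4409, 0.5425, -2.2055, 16.3750)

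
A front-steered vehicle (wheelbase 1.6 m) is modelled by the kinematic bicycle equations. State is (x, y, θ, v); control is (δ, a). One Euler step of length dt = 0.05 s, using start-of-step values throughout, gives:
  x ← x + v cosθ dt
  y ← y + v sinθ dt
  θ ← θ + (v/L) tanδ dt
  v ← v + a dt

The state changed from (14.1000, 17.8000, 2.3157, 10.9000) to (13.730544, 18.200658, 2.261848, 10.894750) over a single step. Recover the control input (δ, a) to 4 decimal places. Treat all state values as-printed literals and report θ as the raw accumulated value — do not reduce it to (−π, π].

a = (v'−v)/dt = (-0.005250)/0.05 = -0.1050
Δθ = θ'−θ = -0.053852;  (v·dt/L) = 10.9000·0.05/1.6 = 0.340625
tan δ = Δθ·L/(v·dt) = -0.158098  →  δ = -0.1568

δ = -0.1568, a = -0.1050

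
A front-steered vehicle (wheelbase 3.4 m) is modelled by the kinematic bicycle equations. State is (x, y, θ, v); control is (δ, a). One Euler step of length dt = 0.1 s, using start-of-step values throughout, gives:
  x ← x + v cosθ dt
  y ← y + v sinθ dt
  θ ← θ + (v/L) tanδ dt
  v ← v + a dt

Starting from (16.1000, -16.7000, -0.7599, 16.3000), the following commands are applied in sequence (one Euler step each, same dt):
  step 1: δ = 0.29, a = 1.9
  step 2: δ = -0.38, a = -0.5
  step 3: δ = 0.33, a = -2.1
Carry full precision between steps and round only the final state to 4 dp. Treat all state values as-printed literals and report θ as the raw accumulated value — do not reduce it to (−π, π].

after step 1 (δ=0.29, a=1.9): (17.281595, -17.822824, -0.616837, 16.490000)
after step 2 (δ=-0.38, a=-0.5): (18.626704, -18.776702, -0.810553, 16.440000)
after step 3 (δ=0.33, a=-2.1): (19.759581, -19.968056, -0.644932, 16.230000)

(19.7596, -19.9681, -0.6449, 16.2300)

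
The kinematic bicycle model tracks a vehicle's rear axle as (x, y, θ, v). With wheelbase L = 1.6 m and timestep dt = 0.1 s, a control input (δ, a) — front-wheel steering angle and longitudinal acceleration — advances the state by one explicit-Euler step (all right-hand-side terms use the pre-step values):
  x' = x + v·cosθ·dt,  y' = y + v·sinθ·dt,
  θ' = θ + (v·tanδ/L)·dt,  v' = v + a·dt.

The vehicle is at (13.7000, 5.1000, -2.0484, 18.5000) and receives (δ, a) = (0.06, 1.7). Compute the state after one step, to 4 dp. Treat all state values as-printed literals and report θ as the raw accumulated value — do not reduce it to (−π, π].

x' = 13.7000 + 18.5000·cos(-2.0484)·0.1 = 12.8496
y' = 5.1000 + 18.5000·sin(-2.0484)·0.1 = 3.4570
θ' = -2.0484 + (18.5000/1.6)·tan(0.06)·0.1 = -1.9789
v' = 18.5000 + 1.7000·0.1 = 18.6700

(12.8496, 3.4570, -1.9789, 18.6700)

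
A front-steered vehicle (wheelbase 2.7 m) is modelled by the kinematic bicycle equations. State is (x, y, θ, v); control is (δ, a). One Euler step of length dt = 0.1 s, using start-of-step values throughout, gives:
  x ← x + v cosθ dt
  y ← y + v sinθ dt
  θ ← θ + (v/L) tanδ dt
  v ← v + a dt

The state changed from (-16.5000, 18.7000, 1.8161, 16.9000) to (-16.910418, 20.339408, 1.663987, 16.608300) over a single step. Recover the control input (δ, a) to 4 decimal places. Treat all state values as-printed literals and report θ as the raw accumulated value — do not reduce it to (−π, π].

a = (v'−v)/dt = (-0.291700)/0.1 = -2.9170
Δθ = θ'−θ = -0.152113;  (v·dt/L) = 16.9000·0.1/2.7 = 0.625926
tan δ = Δθ·L/(v·dt) = -0.243021  →  δ = -0.2384

δ = -0.2384, a = -2.9170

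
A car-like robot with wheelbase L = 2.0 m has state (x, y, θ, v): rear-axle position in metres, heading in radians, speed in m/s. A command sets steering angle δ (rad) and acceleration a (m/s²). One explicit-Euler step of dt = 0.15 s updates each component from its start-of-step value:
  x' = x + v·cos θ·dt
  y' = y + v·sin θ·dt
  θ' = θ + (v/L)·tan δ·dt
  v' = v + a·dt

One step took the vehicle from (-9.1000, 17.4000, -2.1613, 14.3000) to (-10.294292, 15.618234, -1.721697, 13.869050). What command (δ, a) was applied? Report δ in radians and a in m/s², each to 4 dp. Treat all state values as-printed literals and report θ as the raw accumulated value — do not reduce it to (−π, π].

a = (v'−v)/dt = (-0.430950)/0.15 = -2.8730
Δθ = θ'−θ = 0.439603;  (v·dt/L) = 14.3000·0.15/2.0 = 1.072500
tan δ = Δθ·L/(v·dt) = 0.409886  →  δ = 0.3890

δ = 0.3890, a = -2.8730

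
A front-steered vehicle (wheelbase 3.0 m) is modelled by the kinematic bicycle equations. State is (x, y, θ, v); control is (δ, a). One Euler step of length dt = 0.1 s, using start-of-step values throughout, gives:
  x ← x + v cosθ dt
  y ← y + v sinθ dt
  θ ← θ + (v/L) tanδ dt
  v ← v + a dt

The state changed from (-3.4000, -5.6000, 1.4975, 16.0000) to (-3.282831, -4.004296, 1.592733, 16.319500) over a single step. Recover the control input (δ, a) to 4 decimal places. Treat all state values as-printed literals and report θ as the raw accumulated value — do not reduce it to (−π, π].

a = (v'−v)/dt = (0.319500)/0.1 = 3.1950
Δθ = θ'−θ = 0.095233;  (v·dt/L) = 16.0000·0.1/3.0 = 0.533333
tan δ = Δθ·L/(v·dt) = 0.178562  →  δ = 0.1767

δ = 0.1767, a = 3.1950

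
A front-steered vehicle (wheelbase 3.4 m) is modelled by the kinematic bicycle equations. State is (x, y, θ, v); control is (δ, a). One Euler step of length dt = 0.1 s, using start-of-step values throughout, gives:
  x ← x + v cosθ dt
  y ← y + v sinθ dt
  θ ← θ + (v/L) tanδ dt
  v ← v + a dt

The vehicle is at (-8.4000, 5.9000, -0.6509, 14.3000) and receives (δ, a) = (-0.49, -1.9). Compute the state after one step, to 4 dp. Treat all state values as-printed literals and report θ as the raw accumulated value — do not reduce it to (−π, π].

x' = -8.4000 + 14.3000·cos(-0.6509)·0.1 = -7.2624
y' = 5.9000 + 14.3000·sin(-0.6509)·0.1 = 5.0336
θ' = -0.6509 + (14.3000/3.4)·tan(-0.49)·0.1 = -0.8752
v' = 14.3000 − 1.9000·0.1 = 14.1100

(-7.2624, 5.0336, -0.8752, 14.1100)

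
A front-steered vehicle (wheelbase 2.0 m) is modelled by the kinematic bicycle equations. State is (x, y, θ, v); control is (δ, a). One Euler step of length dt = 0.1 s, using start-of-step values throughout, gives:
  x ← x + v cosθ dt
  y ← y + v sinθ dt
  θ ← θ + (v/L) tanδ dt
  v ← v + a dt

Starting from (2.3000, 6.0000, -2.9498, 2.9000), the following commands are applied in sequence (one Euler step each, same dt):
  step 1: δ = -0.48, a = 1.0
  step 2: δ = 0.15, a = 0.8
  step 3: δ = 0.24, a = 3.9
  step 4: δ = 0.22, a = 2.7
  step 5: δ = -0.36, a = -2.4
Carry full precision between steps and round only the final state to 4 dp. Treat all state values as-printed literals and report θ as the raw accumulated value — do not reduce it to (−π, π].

after step 1 (δ=-0.48, a=1.0): (2.015317, 5.944720, -3.025289, 3.000000)
after step 2 (δ=0.15, a=0.8): (1.717344, 5.909908, -3.002618, 3.080000)
after step 3 (δ=0.24, a=3.9): (1.412314, 5.867241, -2.964932, 3.470000)
after step 4 (δ=0.22, a=2.7): (1.070714, 5.806259, -2.926134, 3.740000)
after step 5 (δ=-0.36, a=-2.4): (0.705362, 5.726299, -2.996521, 3.500000)

(0.7054, 5.7263, -2.9965, 3.5000)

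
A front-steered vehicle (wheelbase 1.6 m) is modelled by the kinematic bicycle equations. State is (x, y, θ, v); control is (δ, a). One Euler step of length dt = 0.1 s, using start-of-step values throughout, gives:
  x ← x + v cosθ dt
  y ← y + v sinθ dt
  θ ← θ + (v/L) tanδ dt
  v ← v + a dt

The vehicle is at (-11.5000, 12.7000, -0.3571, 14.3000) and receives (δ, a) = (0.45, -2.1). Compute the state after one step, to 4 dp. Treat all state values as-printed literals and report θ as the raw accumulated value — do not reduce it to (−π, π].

x' = -11.5000 + 14.3000·cos(-0.3571)·0.1 = -10.1602
y' = 12.7000 + 14.3000·sin(-0.3571)·0.1 = 12.2001
θ' = -0.3571 + (14.3000/1.6)·tan(0.45)·0.1 = 0.0746
v' = 14.3000 − 2.1000·0.1 = 14.0900

(-10.1602, 12.2001, 0.0746, 14.0900)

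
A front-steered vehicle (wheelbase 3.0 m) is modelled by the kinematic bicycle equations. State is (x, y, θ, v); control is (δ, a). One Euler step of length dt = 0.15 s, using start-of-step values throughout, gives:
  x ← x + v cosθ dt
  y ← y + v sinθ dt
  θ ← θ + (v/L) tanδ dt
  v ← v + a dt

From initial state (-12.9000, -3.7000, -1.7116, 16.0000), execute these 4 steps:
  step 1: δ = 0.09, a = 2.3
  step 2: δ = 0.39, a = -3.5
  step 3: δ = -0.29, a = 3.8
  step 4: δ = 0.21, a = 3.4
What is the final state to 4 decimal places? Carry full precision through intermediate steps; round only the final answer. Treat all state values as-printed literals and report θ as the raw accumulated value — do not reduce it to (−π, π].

after step 1 (δ=0.09, a=2.3): (-13.236813, -6.076248, -1.639405, 16.345000)
after step 2 (δ=0.39, a=-3.5): (-13.404893, -8.522230, -1.303470, 15.820000)
after step 3 (δ=-0.29, a=3.8): (-12.778057, -10.810943, -1.539515, 16.390000)
after step 4 (δ=0.21, a=3.4): (-12.701164, -13.268240, -1.364845, 16.900000)

(-12.7012, -13.2682, -1.3648, 16.9000)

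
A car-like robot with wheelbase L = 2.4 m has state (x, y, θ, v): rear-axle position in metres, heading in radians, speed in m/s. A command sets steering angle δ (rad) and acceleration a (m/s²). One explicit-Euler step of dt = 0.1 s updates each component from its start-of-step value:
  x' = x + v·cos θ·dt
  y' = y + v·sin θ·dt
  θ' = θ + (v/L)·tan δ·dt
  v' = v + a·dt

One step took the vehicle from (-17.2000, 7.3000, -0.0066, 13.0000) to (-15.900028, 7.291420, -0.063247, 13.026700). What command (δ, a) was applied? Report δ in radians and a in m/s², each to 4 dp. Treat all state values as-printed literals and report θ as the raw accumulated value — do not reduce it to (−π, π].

a = (v'−v)/dt = (0.026700)/0.1 = 0.2670
Δθ = θ'−θ = -0.056647;  (v·dt/L) = 13.0000·0.1/2.4 = 0.541667
tan δ = Δθ·L/(v·dt) = -0.104579  →  δ = -0.1042

δ = -0.1042, a = 0.2670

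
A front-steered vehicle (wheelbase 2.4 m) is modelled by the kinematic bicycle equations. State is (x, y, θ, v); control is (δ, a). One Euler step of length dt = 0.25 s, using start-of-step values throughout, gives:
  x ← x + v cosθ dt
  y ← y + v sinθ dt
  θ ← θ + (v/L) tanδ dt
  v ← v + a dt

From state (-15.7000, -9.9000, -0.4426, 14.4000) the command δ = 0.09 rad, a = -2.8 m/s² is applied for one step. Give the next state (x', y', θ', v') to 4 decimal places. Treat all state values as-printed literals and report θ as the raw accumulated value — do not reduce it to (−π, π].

x' = -15.7000 + 14.4000·cos(-0.4426)·0.25 = -12.4469
y' = -9.9000 + 14.4000·sin(-0.4426)·0.25 = -11.4418
θ' = -0.4426 + (14.4000/2.4)·tan(0.09)·0.25 = -0.3072
v' = 14.4000 − 2.8000·0.25 = 13.7000

(-12.4469, -11.4418, -0.3072, 13.7000)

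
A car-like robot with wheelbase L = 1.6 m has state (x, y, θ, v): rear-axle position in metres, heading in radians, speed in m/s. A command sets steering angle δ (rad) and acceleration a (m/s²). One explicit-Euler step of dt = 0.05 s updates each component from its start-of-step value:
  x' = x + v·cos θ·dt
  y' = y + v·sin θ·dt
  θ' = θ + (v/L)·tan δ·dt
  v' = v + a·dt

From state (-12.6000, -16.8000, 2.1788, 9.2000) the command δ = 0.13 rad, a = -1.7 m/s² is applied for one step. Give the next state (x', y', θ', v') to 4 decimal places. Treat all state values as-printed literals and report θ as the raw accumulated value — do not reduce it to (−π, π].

(-12.8628, -16.4224, 2.2164, 9.1150)

x' = -12.6000 + 9.2000·cos(2.1788)·0.05 = -12.8628
y' = -16.8000 + 9.2000·sin(2.1788)·0.05 = -16.4224
θ' = 2.1788 + (9.2000/1.6)·tan(0.13)·0.05 = 2.2164
v' = 9.2000 − 1.7000·0.05 = 9.1150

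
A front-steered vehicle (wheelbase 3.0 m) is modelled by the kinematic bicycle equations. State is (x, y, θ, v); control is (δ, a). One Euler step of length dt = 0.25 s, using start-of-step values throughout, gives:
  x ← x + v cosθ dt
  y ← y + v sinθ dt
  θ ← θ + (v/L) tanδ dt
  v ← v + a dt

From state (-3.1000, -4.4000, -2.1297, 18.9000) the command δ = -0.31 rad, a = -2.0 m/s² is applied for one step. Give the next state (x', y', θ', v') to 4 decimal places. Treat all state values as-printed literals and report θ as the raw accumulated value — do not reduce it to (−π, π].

x' = -3.1000 + 18.9000·cos(-2.1297)·0.25 = -5.6055
y' = -4.4000 + 18.9000·sin(-2.1297)·0.25 = -8.4060
θ' = -2.1297 + (18.9000/3.0)·tan(-0.31)·0.25 = -2.6342
v' = 18.9000 − 2.0000·0.25 = 18.4000

(-5.6055, -8.4060, -2.6342, 18.4000)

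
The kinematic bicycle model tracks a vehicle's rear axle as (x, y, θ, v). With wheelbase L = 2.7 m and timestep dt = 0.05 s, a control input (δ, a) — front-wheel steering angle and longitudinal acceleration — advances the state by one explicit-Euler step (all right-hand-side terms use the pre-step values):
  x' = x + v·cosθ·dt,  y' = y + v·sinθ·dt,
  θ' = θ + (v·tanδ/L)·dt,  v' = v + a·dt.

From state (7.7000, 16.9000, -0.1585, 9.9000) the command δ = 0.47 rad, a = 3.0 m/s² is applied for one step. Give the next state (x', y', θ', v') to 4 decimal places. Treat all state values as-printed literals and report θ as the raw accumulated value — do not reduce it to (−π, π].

x' = 7.7000 + 9.9000·cos(-0.1585)·0.05 = 8.1888
y' = 16.9000 + 9.9000·sin(-0.1585)·0.05 = 16.8219
θ' = -0.1585 + (9.9000/2.7)·tan(0.47)·0.05 = -0.0654
v' = 9.9000 + 3.0000·0.05 = 10.0500

(8.1888, 16.8219, -0.0654, 10.0500)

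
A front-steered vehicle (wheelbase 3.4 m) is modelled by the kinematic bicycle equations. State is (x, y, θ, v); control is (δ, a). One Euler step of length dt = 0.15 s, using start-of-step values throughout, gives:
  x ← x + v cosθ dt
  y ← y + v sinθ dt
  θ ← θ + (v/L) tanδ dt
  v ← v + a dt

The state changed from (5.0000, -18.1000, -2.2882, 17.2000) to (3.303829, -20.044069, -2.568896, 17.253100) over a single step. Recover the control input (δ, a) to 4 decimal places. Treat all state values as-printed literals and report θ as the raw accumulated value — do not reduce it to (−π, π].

a = (v'−v)/dt = (0.053100)/0.15 = 0.3540
Δθ = θ'−θ = -0.280696;  (v·dt/L) = 17.2000·0.15/3.4 = 0.758824
tan δ = Δθ·L/(v·dt) = -0.369909  →  δ = -0.3543

δ = -0.3543, a = 0.3540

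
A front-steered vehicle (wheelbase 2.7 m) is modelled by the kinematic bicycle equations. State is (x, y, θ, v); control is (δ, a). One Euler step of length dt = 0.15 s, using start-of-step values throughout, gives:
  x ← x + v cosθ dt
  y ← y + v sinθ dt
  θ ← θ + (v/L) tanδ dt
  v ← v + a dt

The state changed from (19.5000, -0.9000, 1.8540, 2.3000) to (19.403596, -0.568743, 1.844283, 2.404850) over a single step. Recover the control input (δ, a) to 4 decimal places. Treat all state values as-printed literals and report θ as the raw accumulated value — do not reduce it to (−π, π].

δ = -0.0759, a = 0.6990

a = (v'−v)/dt = (0.104850)/0.15 = 0.6990
Δθ = θ'−θ = -0.009717;  (v·dt/L) = 2.3000·0.15/2.7 = 0.127778
tan δ = Δθ·L/(v·dt) = -0.076046  →  δ = -0.0759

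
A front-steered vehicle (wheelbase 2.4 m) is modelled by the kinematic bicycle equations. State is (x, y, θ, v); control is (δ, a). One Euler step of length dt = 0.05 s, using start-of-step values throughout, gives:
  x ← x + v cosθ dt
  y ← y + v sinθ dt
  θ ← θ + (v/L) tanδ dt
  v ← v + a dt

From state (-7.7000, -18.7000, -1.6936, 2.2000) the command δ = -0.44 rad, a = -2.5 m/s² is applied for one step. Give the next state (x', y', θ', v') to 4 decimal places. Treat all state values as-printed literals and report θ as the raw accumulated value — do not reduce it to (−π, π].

x' = -7.7000 + 2.2000·cos(-1.6936)·0.05 = -7.7135
y' = -18.7000 + 2.2000·sin(-1.6936)·0.05 = -18.8092
θ' = -1.6936 + (2.2000/2.4)·tan(-0.44)·0.05 = -1.7152
v' = 2.2000 − 2.5000·0.05 = 2.0750

(-7.7135, -18.8092, -1.7152, 2.0750)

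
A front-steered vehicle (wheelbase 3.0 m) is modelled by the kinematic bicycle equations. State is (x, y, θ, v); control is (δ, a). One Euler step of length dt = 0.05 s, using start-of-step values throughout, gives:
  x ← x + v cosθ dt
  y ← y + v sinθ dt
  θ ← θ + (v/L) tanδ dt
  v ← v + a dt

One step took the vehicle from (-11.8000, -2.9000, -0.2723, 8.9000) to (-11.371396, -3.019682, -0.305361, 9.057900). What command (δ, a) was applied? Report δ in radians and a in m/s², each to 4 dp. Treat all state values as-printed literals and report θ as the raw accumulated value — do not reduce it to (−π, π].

a = (v'−v)/dt = (0.157900)/0.05 = 3.1580
Δθ = θ'−θ = -0.033061;  (v·dt/L) = 8.9000·0.05/3.0 = 0.148333
tan δ = Δθ·L/(v·dt) = -0.222883  →  δ = -0.2193

δ = -0.2193, a = 3.1580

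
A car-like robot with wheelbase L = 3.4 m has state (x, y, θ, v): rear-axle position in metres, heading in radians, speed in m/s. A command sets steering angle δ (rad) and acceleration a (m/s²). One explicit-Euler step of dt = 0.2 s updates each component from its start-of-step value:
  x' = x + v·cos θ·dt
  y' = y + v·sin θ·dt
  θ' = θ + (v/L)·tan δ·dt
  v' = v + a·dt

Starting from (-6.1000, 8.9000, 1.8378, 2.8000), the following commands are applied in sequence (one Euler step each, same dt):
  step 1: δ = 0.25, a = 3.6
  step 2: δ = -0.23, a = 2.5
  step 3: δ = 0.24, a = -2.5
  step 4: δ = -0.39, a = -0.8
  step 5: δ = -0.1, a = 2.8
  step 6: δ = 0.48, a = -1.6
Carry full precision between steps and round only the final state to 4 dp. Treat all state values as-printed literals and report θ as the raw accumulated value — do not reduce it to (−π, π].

after step 1 (δ=0.25, a=3.6): (-6.247752, 9.440157, 1.879856, 3.520000)
after step 2 (δ=-0.23, a=2.5): (-6.461883, 10.110801, 1.831375, 4.020000)
after step 3 (δ=0.24, a=-2.5): (-6.669025, 10.887659, 1.889243, 3.520000)
after step 4 (δ=-0.39, a=-0.8): (-6.889442, 11.556264, 1.804131, 3.360000)
after step 5 (δ=-0.1, a=2.8): (-7.044823, 12.210053, 1.784300, 3.920000)
after step 6 (δ=0.48, a=-1.6): (-7.210941, 12.976252, 1.904347, 3.600000)

(-7.2109, 12.9763, 1.9043, 3.6000)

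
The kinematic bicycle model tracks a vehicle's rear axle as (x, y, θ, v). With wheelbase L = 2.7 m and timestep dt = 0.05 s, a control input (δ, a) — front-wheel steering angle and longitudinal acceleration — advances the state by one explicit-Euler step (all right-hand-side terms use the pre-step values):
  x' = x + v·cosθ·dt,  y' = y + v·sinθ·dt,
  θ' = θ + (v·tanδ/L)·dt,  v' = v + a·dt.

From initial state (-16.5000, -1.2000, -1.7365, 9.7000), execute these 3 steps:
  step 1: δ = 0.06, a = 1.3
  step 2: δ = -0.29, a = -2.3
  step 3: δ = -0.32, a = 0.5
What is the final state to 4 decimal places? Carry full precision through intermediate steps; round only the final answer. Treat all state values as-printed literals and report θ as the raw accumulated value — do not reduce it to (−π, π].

after step 1 (δ=0.06, a=1.3): (-16.579999, -1.678357, -1.725709, 9.765000)
after step 2 (δ=-0.29, a=-2.3): (-16.655333, -2.160760, -1.779672, 9.650000)
after step 3 (δ=-0.32, a=0.5): (-16.755384, -2.632773, -1.838893, 9.675000)

(-16.7554, -2.6328, -1.8389, 9.6750)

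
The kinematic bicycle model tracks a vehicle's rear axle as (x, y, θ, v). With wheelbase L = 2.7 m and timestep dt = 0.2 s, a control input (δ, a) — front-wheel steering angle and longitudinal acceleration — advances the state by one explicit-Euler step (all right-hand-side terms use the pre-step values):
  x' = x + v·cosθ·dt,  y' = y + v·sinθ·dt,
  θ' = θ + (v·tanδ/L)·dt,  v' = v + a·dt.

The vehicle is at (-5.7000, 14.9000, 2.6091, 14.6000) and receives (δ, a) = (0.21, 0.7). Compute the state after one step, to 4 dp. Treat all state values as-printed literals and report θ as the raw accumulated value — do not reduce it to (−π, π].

(-8.2157, 16.3824, 2.8396, 14.7400)

x' = -5.7000 + 14.6000·cos(2.6091)·0.2 = -8.2157
y' = 14.9000 + 14.6000·sin(2.6091)·0.2 = 16.3824
θ' = 2.6091 + (14.6000/2.7)·tan(0.21)·0.2 = 2.8396
v' = 14.6000 + 0.7000·0.2 = 14.7400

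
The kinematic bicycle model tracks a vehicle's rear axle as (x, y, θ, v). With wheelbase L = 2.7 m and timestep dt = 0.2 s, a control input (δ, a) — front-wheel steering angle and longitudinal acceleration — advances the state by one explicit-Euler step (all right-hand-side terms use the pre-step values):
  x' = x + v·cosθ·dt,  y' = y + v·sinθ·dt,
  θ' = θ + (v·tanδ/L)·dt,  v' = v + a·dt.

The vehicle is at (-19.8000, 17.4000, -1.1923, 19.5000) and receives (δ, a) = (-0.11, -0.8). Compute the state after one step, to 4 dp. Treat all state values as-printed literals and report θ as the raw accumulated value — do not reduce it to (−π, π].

(-18.3589, 13.7760, -1.3518, 19.3400)

x' = -19.8000 + 19.5000·cos(-1.1923)·0.2 = -18.3589
y' = 17.4000 + 19.5000·sin(-1.1923)·0.2 = 13.7760
θ' = -1.1923 + (19.5000/2.7)·tan(-0.11)·0.2 = -1.3518
v' = 19.5000 − 0.8000·0.2 = 19.3400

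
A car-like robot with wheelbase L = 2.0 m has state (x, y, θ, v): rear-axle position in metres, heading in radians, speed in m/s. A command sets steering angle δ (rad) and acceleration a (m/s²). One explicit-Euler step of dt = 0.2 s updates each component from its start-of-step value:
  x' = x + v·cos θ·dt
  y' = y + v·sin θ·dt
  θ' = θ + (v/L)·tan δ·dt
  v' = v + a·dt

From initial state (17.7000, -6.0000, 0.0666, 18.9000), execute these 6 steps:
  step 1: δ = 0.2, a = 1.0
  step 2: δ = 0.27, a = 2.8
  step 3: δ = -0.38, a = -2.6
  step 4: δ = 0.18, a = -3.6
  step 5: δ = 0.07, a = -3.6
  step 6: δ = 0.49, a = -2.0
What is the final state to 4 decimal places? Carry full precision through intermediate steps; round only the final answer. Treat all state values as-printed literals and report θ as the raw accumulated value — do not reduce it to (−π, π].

(36.7951, 4.0067, 1.6146, 17.3000)

after step 1 (δ=0.2, a=1.0): (21.471620, -5.748438, 0.449722, 19.100000)
after step 2 (δ=0.27, a=2.8): (24.911790, -4.087826, 0.978330, 19.660000)
after step 3 (δ=-0.38, a=-2.6): (27.107453, -0.825973, 0.193085, 19.140000)
after step 4 (δ=0.18, a=-3.6): (30.864317, -0.091429, 0.541374, 18.420000)
after step 5 (δ=0.07, a=-3.6): (34.021510, 1.806989, 0.670525, 17.700000)
after step 6 (δ=0.49, a=-2.0): (36.795083, 4.006736, 1.614622, 17.300000)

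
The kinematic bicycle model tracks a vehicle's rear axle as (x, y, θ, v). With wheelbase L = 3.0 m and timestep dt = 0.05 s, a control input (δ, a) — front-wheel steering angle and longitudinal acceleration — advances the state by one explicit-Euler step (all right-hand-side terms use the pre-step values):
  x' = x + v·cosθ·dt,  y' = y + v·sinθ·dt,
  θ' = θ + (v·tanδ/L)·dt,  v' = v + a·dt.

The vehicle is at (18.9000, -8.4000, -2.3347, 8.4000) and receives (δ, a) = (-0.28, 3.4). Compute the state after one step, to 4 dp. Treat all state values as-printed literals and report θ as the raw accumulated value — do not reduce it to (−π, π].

(18.6095, -8.7033, -2.3750, 8.5700)

x' = 18.9000 + 8.4000·cos(-2.3347)·0.05 = 18.6095
y' = -8.4000 + 8.4000·sin(-2.3347)·0.05 = -8.7033
θ' = -2.3347 + (8.4000/3.0)·tan(-0.28)·0.05 = -2.3750
v' = 8.4000 + 3.4000·0.05 = 8.5700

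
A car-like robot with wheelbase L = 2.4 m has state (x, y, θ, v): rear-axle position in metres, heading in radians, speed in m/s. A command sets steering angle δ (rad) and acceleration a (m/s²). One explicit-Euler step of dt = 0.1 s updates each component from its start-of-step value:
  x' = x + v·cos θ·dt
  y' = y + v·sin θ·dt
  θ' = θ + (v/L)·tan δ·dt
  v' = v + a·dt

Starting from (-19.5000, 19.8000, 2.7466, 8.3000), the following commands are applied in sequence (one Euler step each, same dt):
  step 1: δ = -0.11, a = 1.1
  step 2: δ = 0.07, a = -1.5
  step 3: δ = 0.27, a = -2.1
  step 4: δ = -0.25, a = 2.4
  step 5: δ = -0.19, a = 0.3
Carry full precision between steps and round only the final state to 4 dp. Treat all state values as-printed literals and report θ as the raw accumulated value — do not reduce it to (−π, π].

after step 1 (δ=-0.11, a=1.1): (-20.266089, 20.119385, 2.708404, 8.410000)
after step 2 (δ=0.07, a=-1.5): (-21.029408, 20.472409, 2.732973, 8.260000)
after step 3 (δ=0.27, a=-2.1): (-21.787404, 20.800614, 2.828224, 8.050000)
after step 4 (δ=-0.25, a=2.4): (-22.553201, 21.048767, 2.742578, 8.290000)
after step 5 (δ=-0.19, a=0.3): (-23.317078, 21.370842, 2.676148, 8.320000)

(-23.3171, 21.3708, 2.6761, 8.3200)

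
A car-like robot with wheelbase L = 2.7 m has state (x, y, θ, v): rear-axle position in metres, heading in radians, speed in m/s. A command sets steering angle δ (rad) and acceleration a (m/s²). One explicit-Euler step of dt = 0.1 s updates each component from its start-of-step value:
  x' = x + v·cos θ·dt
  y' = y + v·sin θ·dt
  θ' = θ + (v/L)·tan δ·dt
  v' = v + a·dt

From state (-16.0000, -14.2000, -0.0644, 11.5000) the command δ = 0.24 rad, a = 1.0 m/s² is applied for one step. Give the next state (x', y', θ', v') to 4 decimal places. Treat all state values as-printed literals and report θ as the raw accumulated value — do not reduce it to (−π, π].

(-14.8524, -14.2740, 0.0398, 11.6000)

x' = -16.0000 + 11.5000·cos(-0.0644)·0.1 = -14.8524
y' = -14.2000 + 11.5000·sin(-0.0644)·0.1 = -14.2740
θ' = -0.0644 + (11.5000/2.7)·tan(0.24)·0.1 = 0.0398
v' = 11.5000 + 1.0000·0.1 = 11.6000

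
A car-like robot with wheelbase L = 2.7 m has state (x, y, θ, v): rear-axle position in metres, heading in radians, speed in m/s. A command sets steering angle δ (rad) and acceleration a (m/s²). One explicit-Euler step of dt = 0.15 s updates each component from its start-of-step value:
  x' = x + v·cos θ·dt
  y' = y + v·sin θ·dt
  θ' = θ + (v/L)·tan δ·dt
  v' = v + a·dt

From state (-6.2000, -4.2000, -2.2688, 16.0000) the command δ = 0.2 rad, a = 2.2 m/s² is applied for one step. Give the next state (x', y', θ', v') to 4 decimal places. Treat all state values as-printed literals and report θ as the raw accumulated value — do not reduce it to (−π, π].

x' = -6.2000 + 16.0000·cos(-2.2688)·0.15 = -7.7425
y' = -4.2000 + 16.0000·sin(-2.2688)·0.15 = -6.0387
θ' = -2.2688 + (16.0000/2.7)·tan(0.2)·0.15 = -2.0886
v' = 16.0000 + 2.2000·0.15 = 16.3300

(-7.7425, -6.0387, -2.0886, 16.3300)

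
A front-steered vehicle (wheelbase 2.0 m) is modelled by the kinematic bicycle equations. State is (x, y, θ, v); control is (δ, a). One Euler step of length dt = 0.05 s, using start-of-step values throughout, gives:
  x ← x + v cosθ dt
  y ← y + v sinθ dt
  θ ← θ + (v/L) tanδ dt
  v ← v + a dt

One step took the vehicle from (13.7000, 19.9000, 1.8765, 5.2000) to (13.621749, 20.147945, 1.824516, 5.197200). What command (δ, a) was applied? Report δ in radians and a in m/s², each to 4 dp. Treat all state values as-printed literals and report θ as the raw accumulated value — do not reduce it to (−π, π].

δ = -0.3804, a = -0.0560

a = (v'−v)/dt = (-0.002800)/0.05 = -0.0560
Δθ = θ'−θ = -0.051984;  (v·dt/L) = 5.2000·0.05/2.0 = 0.130000
tan δ = Δθ·L/(v·dt) = -0.399877  →  δ = -0.3804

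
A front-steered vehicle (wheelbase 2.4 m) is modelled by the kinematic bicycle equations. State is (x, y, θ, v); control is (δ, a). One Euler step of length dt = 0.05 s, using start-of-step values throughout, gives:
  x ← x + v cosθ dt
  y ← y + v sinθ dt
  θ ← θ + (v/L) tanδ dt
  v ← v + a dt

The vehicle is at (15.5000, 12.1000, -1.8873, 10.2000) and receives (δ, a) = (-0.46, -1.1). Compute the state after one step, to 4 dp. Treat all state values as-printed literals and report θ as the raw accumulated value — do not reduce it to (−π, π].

x' = 15.5000 + 10.2000·cos(-1.8873)·0.05 = 15.3413
y' = 12.1000 + 10.2000·sin(-1.8873)·0.05 = 11.6153
θ' = -1.8873 + (10.2000/2.4)·tan(-0.46)·0.05 = -1.9926
v' = 10.2000 − 1.1000·0.05 = 10.1450

(15.3413, 11.6153, -1.9926, 10.1450)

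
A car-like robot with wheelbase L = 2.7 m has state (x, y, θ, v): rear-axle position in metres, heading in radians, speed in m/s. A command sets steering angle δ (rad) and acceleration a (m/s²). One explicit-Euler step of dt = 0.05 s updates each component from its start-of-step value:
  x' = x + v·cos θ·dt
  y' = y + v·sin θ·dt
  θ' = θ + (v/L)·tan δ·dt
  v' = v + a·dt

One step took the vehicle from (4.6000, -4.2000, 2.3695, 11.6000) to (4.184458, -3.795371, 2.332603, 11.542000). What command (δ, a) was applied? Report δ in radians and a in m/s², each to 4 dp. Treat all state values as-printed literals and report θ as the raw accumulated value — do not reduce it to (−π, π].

δ = -0.1701, a = -1.1600

a = (v'−v)/dt = (-0.058000)/0.05 = -1.1600
Δθ = θ'−θ = -0.036897;  (v·dt/L) = 11.6000·0.05/2.7 = 0.214815
tan δ = Δθ·L/(v·dt) = -0.171762  →  δ = -0.1701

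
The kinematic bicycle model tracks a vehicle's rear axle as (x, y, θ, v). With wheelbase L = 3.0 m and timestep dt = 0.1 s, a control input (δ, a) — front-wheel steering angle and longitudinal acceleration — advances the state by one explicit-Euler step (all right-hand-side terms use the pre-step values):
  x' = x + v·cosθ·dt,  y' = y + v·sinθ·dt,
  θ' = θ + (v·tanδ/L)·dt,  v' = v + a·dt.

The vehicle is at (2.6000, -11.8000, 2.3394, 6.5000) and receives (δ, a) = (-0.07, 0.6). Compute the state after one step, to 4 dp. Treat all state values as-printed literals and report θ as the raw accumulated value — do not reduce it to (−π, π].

(2.1482, -11.3327, 2.3242, 6.5600)

x' = 2.6000 + 6.5000·cos(2.3394)·0.1 = 2.1482
y' = -11.8000 + 6.5000·sin(2.3394)·0.1 = -11.3327
θ' = 2.3394 + (6.5000/3.0)·tan(-0.07)·0.1 = 2.3242
v' = 6.5000 + 0.6000·0.1 = 6.5600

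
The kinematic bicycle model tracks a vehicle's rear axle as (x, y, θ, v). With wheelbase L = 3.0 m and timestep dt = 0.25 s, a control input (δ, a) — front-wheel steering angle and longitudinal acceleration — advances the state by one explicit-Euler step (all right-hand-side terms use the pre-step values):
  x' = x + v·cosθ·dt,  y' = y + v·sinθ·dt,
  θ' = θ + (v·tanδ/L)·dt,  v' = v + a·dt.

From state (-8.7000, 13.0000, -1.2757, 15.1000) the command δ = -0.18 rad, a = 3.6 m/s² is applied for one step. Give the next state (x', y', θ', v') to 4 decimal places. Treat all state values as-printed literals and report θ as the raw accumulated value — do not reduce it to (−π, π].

x' = -8.7000 + 15.1000·cos(-1.2757)·0.25 = -7.6021
y' = 13.0000 + 15.1000·sin(-1.2757)·0.25 = 9.3882
θ' = -1.2757 + (15.1000/3.0)·tan(-0.18)·0.25 = -1.5047
v' = 15.1000 + 3.6000·0.25 = 16.0000

(-7.6021, 9.3882, -1.5047, 16.0000)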